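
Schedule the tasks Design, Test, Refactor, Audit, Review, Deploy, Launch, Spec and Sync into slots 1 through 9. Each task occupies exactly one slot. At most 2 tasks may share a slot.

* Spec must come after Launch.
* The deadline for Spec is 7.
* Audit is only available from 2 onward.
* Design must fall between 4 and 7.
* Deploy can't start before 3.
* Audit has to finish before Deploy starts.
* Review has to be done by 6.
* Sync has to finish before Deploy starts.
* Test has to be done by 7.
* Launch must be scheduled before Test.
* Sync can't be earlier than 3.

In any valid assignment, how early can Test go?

Precedence pushes Test to at least 2; Test's own window allows nothing later than 7.
Test at 2 is achievable: Launch in 1; Audit in 3; Sync in 3; Design in 4; Deploy in 4; Spec in 2; Review in 1; Refactor in 5; Test in 2.

2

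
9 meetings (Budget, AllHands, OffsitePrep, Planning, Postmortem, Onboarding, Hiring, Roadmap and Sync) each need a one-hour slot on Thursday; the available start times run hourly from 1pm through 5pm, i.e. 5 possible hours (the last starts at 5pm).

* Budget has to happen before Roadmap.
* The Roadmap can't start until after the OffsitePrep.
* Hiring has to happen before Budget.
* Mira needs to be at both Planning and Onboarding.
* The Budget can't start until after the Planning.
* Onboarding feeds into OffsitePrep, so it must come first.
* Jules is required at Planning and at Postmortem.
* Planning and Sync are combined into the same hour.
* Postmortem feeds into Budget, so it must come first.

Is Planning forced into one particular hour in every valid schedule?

Planning can be 1pm (e.g. Hiring in 1pm; Roadmap in 4pm; Planning in 1pm; AllHands in 1pm; Postmortem in 2pm; Budget in 3pm; Sync in 1pm; Onboarding in 2pm; OffsitePrep in 3pm) or 2pm (e.g. Onboarding -> 1pm; AllHands -> 1pm; Budget -> 3pm; OffsitePrep -> 2pm; Roadmap -> 4pm; Hiring -> 1pm; Postmortem -> 1pm; Sync -> 2pm; Planning -> 2pm).

No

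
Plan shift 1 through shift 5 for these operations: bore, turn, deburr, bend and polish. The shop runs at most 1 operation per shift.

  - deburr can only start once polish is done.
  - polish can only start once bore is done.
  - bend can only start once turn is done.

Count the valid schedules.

10

Splitting on bore: it can be shift 1 (6), shift 2 (3), shift 3 (1). Listing each branch's schedules as (turn, deburr, bend, polish) by shift number:
bore=shift 1: (2,4,5,3) (2,5,3,4) (2,5,4,3) (3,4,5,2) (3,5,4,2) (4,3,5,2) — 6.
bore=shift 2: (1,4,5,3) (1,5,3,4) (1,5,4,3) — 3.
bore=shift 3: (1,5,2,4) — 1.
Summing: 6 + 3 + 1 = 10.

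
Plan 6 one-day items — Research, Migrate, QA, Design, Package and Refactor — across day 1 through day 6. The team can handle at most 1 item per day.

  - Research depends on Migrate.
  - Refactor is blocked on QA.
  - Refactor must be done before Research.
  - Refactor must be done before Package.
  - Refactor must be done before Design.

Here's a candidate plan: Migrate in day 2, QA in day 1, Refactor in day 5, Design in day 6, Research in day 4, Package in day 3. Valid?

Refactor must be done before Research — violated.
Refactor is blocked on QA — holds.
Research depends on Migrate — holds.
The team can handle at most 1 item per day — holds.
Refactor must be done before Package — violated.
Refactor must be done before Design — holds.

Invalid. Refactor must be done before Package.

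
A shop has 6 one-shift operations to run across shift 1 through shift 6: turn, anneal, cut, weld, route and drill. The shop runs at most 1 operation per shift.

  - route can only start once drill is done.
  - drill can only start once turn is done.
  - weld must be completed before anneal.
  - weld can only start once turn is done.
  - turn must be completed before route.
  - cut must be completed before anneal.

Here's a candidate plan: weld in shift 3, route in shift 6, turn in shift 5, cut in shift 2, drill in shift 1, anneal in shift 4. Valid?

weld can only start once turn is done — violated.
cut must be completed before anneal — holds.
route can only start once drill is done — holds.
The shop runs at most 1 operation per shift — holds.
weld must be completed before anneal — holds.
turn must be completed before route — holds.
drill can only start once turn is done — violated.

No — it violates: drill can only start once turn is done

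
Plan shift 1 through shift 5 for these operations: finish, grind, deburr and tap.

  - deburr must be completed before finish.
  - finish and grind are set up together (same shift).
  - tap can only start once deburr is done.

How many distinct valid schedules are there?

30

Splitting on finish: it can be shift 2 (4), shift 3 (7), shift 4 (9), shift 5 (10). Listing each branch's schedules as (grind, deburr, tap) by shift number:
finish=shift 2: (2,1,2) (2,1,3) (2,1,4) (2,1,5) — 4.
finish=shift 3: (3,1,2) (3,1,3) (3,1,4) (3,1,5) (3,2,3) (3,2,4) (3,2,5) — 7.
finish=shift 4: (4,1,2) (4,1,3) (4,1,4) (4,1,5) (4,2,3) (4,2,4) (4,2,5) (4,3,4) (4,3,5) — 9.
finish=shift 5: (5,1,2) (5,1,3) (5,1,4) (5,1,5) (5,2,3) (5,2,4) (5,2,5) (5,3,4) (5,3,5) (5,4,5) — 10.
Summing: 4 + 7 + 9 + 10 = 30.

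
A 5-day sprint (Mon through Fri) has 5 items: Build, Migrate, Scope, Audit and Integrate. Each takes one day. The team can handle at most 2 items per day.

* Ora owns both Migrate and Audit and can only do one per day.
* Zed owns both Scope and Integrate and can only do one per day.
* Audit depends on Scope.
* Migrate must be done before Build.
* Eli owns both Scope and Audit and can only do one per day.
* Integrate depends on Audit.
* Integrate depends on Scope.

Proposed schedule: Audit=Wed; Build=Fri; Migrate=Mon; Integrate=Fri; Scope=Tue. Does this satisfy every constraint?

Eli owns both Scope and Audit and can only do one per day — holds.
Integrate depends on Scope — holds.
Integrate depends on Audit — holds.
Ora owns both Migrate and Audit and can only do one per day — holds.
Audit depends on Scope — holds.
The team can handle at most 2 items per day — holds.
Migrate must be done before Build — holds.
Zed owns both Scope and Integrate and can only do one per day — holds.

Yes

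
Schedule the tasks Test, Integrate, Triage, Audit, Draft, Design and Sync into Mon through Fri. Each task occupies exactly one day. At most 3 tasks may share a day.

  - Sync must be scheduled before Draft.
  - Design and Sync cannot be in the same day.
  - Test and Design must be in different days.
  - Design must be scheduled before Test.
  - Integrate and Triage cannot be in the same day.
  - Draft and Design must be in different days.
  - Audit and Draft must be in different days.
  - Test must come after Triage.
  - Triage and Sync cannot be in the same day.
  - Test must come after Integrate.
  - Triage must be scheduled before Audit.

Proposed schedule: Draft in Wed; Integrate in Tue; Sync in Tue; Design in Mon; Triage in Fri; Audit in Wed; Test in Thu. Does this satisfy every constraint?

Design must be scheduled before Test — holds.
Test must come after Triage — violated.
Draft and Design must be in different days — holds.
Test must come after Integrate — holds.
Audit and Draft must be in different days — violated.
Sync must be scheduled before Draft — holds.
At most 3 tasks may share a day — holds.
Triage and Sync cannot be in the same day — holds.
Integrate and Triage cannot be in the same day — holds.
Design and Sync cannot be in the same day — holds.
Test and Design must be in different days — holds.
Triage must be scheduled before Audit — violated.

Invalid. Triage must be scheduled before Audit.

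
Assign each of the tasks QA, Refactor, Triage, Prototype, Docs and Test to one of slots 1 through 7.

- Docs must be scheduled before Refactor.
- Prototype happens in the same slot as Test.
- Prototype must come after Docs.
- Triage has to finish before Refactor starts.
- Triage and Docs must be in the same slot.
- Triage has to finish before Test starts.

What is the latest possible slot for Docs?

6

Downstream work caps Docs at 6.
Docs at 6 is achievable: Docs -> 6, Prototype -> 7, Triage -> 6, Refactor -> 7, Test -> 7, QA -> 1.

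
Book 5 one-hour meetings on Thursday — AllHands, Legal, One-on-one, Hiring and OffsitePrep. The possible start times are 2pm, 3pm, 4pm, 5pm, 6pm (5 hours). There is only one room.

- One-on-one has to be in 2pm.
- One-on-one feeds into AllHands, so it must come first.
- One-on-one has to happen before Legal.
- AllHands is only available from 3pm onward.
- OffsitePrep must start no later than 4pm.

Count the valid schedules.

12

Splitting on AllHands: it can be 3pm (2), 4pm (2), 5pm (4), 6pm (4). Listing each branch's schedules as (Legal, One-on-one, Hiring, OffsitePrep):
AllHands=3pm: (5pm,2pm,6pm,4pm) (6pm,2pm,5pm,4pm) — 2.
AllHands=4pm: (5pm,2pm,6pm,3pm) (6pm,2pm,5pm,3pm) — 2.
AllHands=5pm: (3pm,2pm,6pm,4pm) (4pm,2pm,6pm,3pm) (6pm,2pm,3pm,4pm) (6pm,2pm,4pm,3pm) — 4.
AllHands=6pm: (3pm,2pm,5pm,4pm) (4pm,2pm,5pm,3pm) (5pm,2pm,3pm,4pm) (5pm,2pm,4pm,3pm) — 4.
Summing: 2 + 2 + 4 + 4 = 12.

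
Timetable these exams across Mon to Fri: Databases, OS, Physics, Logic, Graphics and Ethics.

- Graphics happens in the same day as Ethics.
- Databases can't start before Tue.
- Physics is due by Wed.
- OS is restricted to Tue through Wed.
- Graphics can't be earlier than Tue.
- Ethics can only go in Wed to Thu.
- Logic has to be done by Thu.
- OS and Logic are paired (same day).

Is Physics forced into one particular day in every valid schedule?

Physics can be Mon (e.g. Databases -> Tue, Graphics -> Wed, OS -> Tue, Ethics -> Wed, Physics -> Mon, Logic -> Tue) or Tue (e.g. Graphics in Wed; OS in Tue; Logic in Tue; Ethics in Wed; Physics in Tue; Databases in Tue).

No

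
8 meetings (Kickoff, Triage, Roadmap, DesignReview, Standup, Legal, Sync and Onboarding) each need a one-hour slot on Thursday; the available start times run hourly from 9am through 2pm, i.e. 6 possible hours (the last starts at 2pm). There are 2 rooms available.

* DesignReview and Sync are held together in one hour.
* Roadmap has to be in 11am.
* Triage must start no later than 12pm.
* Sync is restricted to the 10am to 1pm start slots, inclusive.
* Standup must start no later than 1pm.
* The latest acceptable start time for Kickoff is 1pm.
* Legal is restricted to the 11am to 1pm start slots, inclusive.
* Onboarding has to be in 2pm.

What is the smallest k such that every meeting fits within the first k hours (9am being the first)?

With at most 2 per hour and 8 meetings, at least 4 hours are needed.
Onboarding can't be placed before 2pm — that is hour 6 counting from 9am — so the schedule must run through at least 6 hours.
6 works (last occupied hour: 2pm): for example Onboarding -> 2pm, Roadmap -> 11am, Sync -> 10am, DesignReview -> 10am, Kickoff -> 9am, Standup -> 12pm, Triage -> 9am, Legal -> 11am.

6 hours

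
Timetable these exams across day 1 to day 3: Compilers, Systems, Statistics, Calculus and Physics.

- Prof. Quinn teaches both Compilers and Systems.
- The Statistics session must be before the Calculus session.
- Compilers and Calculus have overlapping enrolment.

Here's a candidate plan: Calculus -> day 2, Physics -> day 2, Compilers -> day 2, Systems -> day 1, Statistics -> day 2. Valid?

No — it violates: Compilers and Calculus have overlapping enrolment

The Statistics session must be before the Calculus session — violated.
Prof. Quinn teaches both Compilers and Systems — holds.
Compilers and Calculus have overlapping enrolment — violated.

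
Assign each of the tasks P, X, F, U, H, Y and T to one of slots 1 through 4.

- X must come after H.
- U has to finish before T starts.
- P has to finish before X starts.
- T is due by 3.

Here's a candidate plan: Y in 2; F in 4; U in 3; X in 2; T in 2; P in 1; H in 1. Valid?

Invalid. U has to finish before T starts.

X must come after H — holds.
T is due by 3 — holds.
U has to finish before T starts — violated.
P has to finish before X starts — holds.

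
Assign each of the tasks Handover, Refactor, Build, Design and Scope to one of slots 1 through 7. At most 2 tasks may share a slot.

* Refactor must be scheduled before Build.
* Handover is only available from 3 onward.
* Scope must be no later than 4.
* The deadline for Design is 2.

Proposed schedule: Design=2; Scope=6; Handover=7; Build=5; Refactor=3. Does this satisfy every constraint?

Scope must be no later than 4 — violated.
Refactor must be scheduled before Build — holds.
Handover is only available from 3 onward — holds.
The deadline for Design is 2 — holds.
At most 2 tasks may share a slot — holds.

No — it violates: Scope must be no later than 4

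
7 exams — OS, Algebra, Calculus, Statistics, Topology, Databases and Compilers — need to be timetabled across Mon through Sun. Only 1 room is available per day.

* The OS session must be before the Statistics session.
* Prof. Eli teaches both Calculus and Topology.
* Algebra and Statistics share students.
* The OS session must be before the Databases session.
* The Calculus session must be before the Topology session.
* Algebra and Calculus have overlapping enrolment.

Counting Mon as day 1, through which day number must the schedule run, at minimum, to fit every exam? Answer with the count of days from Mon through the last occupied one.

7 days

The precedence chain requires at least 2 distinct days.
With at most 1 per day and 7 exams, at least 7 days are needed.
7 works (last occupied day: Sun): for example Topology=Thu; Databases=Fri; Calculus=Tue; Statistics=Wed; Algebra=Sat; OS=Mon; Compilers=Sun.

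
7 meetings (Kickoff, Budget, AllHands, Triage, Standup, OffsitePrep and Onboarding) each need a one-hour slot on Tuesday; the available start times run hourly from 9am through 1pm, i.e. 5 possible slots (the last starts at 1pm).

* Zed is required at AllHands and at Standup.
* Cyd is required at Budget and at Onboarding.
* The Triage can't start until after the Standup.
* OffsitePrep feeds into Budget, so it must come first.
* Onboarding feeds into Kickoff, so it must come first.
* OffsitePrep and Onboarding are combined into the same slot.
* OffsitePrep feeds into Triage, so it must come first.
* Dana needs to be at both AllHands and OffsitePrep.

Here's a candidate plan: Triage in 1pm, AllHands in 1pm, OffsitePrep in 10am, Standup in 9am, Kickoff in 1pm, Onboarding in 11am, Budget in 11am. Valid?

Invalid. Cyd is required at Budget and at Onboarding.

The Triage can't start until after the Standup — holds.
OffsitePrep and Onboarding are combined into the same slot — violated.
Cyd is required at Budget and at Onboarding — violated.
Onboarding feeds into Kickoff, so it must come first — holds.
OffsitePrep feeds into Budget, so it must come first — holds.
OffsitePrep feeds into Triage, so it must come first — holds.
Zed is required at AllHands and at Standup — holds.
Dana needs to be at both AllHands and OffsitePrep — holds.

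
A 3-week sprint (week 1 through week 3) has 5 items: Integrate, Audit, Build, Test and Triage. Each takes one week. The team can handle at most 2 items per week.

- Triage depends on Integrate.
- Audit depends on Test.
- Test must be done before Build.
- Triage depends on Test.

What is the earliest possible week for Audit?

week 2

Precedence pushes Audit to at least week 2.
Audit at week 2 is achievable: Audit in week 2, Test in week 1, Triage in week 2, Build in week 3, Integrate in week 1.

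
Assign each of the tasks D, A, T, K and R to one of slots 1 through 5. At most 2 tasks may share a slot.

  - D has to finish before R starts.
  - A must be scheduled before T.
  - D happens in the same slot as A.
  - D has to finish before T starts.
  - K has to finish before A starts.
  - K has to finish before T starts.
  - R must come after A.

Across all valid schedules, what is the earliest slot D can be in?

D must be in the same slot as A, which can't be before 2, so D is at least 2; downstream work caps D at 4.
D at 2 is achievable: R in 3; K in 1; D in 2; A in 2; T in 3.

2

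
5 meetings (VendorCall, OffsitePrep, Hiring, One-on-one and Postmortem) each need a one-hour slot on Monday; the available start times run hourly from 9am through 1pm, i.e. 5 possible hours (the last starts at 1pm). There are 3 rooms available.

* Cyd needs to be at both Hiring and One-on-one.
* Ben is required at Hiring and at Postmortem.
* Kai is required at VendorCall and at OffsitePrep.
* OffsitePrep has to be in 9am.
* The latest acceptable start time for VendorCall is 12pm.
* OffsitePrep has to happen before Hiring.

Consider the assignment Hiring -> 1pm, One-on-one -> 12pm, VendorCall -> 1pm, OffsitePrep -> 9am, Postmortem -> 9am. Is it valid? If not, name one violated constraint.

Kai is required at VendorCall and at OffsitePrep — holds.
The latest acceptable start time for VendorCall is 12pm — violated.
Ben is required at Hiring and at Postmortem — holds.
OffsitePrep has to be in 9am — holds.
There are 3 rooms available — holds.
OffsitePrep has to happen before Hiring — holds.
Cyd needs to be at both Hiring and One-on-one — holds.

No — it violates: The latest acceptable start time for VendorCall is 12pm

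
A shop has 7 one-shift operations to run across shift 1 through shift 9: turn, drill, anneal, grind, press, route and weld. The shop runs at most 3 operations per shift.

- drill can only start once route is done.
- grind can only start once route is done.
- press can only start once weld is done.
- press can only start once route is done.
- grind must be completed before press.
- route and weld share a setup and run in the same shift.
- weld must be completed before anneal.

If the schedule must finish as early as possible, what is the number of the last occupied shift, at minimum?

The precedence chain requires at least 3 distinct shifts.
With at most 3 per shift and 7 operations, at least 3 shifts are needed.
3 works (last occupied shift: shift 3): for example weld in shift 1, press in shift 3, drill in shift 2, anneal in shift 2, route in shift 1, grind in shift 2, turn in shift 1.

shift 3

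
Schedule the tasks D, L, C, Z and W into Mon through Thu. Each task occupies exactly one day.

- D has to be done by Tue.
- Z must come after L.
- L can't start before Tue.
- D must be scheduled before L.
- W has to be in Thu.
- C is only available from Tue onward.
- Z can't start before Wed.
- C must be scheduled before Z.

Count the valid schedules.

Splitting on D: it can be Mon (5), Tue (2). Listing each branch's schedules as (L, C, Z, W):
D=Mon: (Tue,Tue,Wed,Thu) (Tue,Tue,Thu,Thu) (Tue,Wed,Thu,Thu) (Wed,Tue,Thu,Thu) (Wed,Wed,Thu,Thu) — 5.
D=Tue: (Wed,Tue,Thu,Thu) (Wed,Wed,Thu,Thu) — 2.
Summing: 5 + 2 = 7.

7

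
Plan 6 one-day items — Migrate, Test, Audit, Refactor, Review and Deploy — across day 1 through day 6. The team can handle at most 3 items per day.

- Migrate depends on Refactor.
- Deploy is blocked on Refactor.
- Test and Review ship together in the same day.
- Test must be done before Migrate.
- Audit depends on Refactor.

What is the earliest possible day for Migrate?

day 2

Precedence pushes Migrate to at least day 2.
Migrate at day 2 is achievable: Test=day 1, Migrate=day 2, Review=day 1, Refactor=day 1, Deploy=day 2, Audit=day 2.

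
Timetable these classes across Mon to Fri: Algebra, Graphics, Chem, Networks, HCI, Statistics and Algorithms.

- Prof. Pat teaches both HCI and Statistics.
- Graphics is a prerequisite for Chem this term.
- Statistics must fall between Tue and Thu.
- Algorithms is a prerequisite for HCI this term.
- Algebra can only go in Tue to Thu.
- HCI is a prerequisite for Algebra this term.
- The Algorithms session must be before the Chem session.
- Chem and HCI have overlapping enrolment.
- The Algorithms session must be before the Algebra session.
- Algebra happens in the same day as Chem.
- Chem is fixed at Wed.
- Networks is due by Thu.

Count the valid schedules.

Splitting on Graphics: it can be Mon (8), Tue (8). Listing each branch's schedules as (Algebra, Chem, Networks, HCI, Statistics, Algorithms):
Graphics=Mon: (Wed,Wed,Mon,Tue,Wed,Mon) (Wed,Wed,Mon,Tue,Thu,Mon) (Wed,Wed,Tue,Tue,Wed,Mon) (Wed,Wed,Tue,Tue,Thu,Mon) (Wed,Wed,Wed,Tue,Wed,Mon) (Wed,Wed,Wed,Tue,Thu,Mon) (Wed,Wed,Thu,Tue,Wed,Mon) (Wed,Wed,Thu,Tue,Thu,Mon) — 8.
Graphics=Tue: (Wed,Wed,Mon,Tue,Wed,Mon) (Wed,Wed,Mon,Tue,Thu,Mon) (Wed,Wed,Tue,Tue,Wed,Mon) (Wed,Wed,Tue,Tue,Thu,Mon) (Wed,Wed,Wed,Tue,Wed,Mon) (Wed,Wed,Wed,Tue,Thu,Mon) (Wed,Wed,Thu,Tue,Wed,Mon) (Wed,Wed,Thu,Tue,Thu,Mon) — 8.
Summing: 8 + 8 = 16.

16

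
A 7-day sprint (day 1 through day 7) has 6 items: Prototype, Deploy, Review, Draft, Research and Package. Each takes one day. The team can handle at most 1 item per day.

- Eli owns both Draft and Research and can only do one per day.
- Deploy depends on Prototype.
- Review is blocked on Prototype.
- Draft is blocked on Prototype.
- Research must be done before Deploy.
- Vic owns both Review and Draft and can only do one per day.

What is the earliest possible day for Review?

Precedence pushes Review to at least day 2.
Review at day 2 is achievable: Review -> day 2; Package -> day 6; Deploy -> day 4; Prototype -> day 1; Draft -> day 5; Research -> day 3.

day 2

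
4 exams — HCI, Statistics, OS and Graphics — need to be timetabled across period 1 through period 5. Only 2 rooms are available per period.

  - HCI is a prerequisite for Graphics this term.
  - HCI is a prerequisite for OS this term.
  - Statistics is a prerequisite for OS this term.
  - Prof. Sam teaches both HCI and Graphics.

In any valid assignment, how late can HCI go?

period 4

Downstream work caps HCI at period 4.
HCI at period 4 is achievable: Statistics in period 1; OS in period 5; HCI in period 4; Graphics in period 5.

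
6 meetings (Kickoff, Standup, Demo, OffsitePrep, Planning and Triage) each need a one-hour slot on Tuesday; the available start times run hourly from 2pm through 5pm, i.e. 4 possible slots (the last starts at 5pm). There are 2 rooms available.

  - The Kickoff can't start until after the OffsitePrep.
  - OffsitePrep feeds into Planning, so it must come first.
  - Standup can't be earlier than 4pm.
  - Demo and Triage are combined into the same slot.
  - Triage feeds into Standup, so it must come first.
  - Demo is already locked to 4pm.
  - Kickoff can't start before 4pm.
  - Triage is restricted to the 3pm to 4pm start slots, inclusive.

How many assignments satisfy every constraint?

1

Enumerating: Kickoff -> 5pm; Demo -> 4pm; OffsitePrep -> 2pm; Triage -> 4pm; Standup -> 5pm; Planning -> 3pm.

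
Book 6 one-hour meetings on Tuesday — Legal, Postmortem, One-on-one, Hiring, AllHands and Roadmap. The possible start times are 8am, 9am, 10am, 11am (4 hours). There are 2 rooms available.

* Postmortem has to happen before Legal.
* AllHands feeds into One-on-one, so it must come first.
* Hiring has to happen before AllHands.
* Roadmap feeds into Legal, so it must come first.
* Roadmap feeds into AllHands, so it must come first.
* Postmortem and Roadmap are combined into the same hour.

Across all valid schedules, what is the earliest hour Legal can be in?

Precedence pushes Legal to at least 9am.
Legal at 9am is achievable: Roadmap -> 8am, AllHands -> 10am, Legal -> 9am, Hiring -> 9am, One-on-one -> 11am, Postmortem -> 8am.

9am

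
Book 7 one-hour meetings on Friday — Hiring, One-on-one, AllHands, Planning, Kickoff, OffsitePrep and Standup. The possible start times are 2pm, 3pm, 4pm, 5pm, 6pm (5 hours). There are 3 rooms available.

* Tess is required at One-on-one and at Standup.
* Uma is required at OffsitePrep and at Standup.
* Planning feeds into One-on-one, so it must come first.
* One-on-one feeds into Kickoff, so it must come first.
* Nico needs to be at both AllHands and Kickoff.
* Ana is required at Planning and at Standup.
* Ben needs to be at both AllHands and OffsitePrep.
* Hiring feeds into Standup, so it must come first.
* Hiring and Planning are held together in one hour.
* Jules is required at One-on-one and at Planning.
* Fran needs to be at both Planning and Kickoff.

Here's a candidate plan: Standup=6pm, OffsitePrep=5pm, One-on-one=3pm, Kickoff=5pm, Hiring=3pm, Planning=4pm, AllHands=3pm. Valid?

Tess is required at One-on-one and at Standup — holds.
Uma is required at OffsitePrep and at Standup — holds.
Hiring feeds into Standup, so it must come first — holds.
Hiring and Planning are held together in one hour — violated.
Nico needs to be at both AllHands and Kickoff — holds.
Planning feeds into One-on-one, so it must come first — violated.
Jules is required at One-on-one and at Planning — holds.
There are 3 rooms available — holds.
Ben needs to be at both AllHands and OffsitePrep — holds.
Ana is required at Planning and at Standup — holds.
Fran needs to be at both Planning and Kickoff — holds.
One-on-one feeds into Kickoff, so it must come first — holds.

Invalid. Planning feeds into One-on-one, so it must come first.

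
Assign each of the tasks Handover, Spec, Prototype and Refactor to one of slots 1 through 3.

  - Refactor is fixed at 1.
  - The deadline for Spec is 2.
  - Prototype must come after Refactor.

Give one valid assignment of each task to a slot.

Spec=1; Refactor=1; Handover=1; Prototype=2

Checking: Refactor(1) before Prototype(2); Refactor=1 in [1,1]; Spec=1 in [1,2].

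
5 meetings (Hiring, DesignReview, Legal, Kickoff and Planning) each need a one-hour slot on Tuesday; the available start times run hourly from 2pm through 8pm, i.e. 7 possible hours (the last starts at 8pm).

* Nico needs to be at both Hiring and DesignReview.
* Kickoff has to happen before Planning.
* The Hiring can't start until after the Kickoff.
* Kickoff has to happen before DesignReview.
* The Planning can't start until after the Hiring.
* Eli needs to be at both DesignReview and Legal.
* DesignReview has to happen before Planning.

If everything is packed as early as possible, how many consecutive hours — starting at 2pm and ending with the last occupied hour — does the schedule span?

4 hours

The precedence chain requires at least 3 distinct hours.
Could 3 hours be enough, i.e. nothing placed later than 4pm? No: Planning must come after Kickoff (at 2pm or later) → {3pm, 4pm}; Kickoff must come before Planning (at 4pm or earlier) → {2pm, 3pm}; DesignReview must come after Kickoff (at 2pm or later) → {3pm, 4pm}; Hiring must come after Kickoff (at 2pm or later) → {3pm, 4pm}; Planning must come after DesignReview (at 3pm or later) → {4pm}; DesignReview must come before Planning (at 4pm or earlier) → {3pm}; Hiring must come before Planning (at 4pm or earlier) → {3pm}; DesignReview can't share with Hiring (3pm) → nothing is left.
So 3 hours is not enough.
4 works (last occupied hour: 5pm): for example Planning=5pm; DesignReview=4pm; Kickoff=2pm; Hiring=3pm; Legal=2pm.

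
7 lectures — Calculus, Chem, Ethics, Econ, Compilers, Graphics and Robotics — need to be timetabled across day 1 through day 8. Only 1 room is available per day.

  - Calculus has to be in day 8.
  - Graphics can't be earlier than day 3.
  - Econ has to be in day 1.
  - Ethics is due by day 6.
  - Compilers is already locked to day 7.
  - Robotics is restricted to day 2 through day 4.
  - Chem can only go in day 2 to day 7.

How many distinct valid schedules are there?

Splitting on Chem: it can be day 2 (12), day 3 (10), day 4 (10), day 5 (14), day 6 (14). Listing each branch's schedules as (Calculus, Ethics, Econ, Compilers, Graphics, Robotics) by day number:
Chem=day 2: (8,3,1,7,5,4) (8,3,1,7,6,4) (8,4,1,7,5,3) (8,4,1,7,6,3) (8,5,1,7,3,4) (8,5,1,7,4,3) (8,5,1,7,6,3) (8,5,1,7,6,4) (8,6,1,7,3,4) (8,6,1,7,4,3) (8,6,1,7,5,3) (8,6,1,7,5,4) — 12.
Chem=day 3: (8,2,1,7,5,4) (8,2,1,7,6,4) (8,4,1,7,5,2) (8,4,1,7,6,2) (8,5,1,7,4,2) (8,5,1,7,6,2) (8,5,1,7,6,4) (8,6,1,7,4,2) (8,6,1,7,5,2) (8,6,1,7,5,4) — 10.
Chem=day 4: (8,2,1,7,5,3) (8,2,1,7,6,3) (8,3,1,7,5,2) (8,3,1,7,6,2) (8,5,1,7,3,2) (8,5,1,7,6,2) (8,5,1,7,6,3) (8,6,1,7,3,2) (8,6,1,7,5,2) (8,6,1,7,5,3) — 10.
Chem=day 5: (8,2,1,7,3,4) (8,2,1,7,4,3) (8,2,1,7,6,3) (8,2,1,7,6,4) (8,3,1,7,4,2) (8,3,1,7,6,2) (8,3,1,7,6,4) (8,4,1,7,3,2) (8,4,1,7,6,2) (8,4,1,7,6,3) (8,6,1,7,3,2) (8,6,1,7,3,4) (8,6,1,7,4,2) (8,6,1,7,4,3) — 14.
Chem=day 6: (8,2,1,7,3,4) (8,2,1,7,4,3) (8,2,1,7,5,3) (8,2,1,7,5,4) (8,3,1,7,4,2) (8,3,1,7,5,2) (8,3,1,7,5,4) (8,4,1,7,3,2) (8,4,1,7,5,2) (8,4,1,7,5,3) (8,5,1,7,3,2) (8,5,1,7,3,4) (8,5,1,7,4,2) (8,5,1,7,4,3) — 14.
Summing: 12 + 10 + 10 + 14 + 14 = 60.

60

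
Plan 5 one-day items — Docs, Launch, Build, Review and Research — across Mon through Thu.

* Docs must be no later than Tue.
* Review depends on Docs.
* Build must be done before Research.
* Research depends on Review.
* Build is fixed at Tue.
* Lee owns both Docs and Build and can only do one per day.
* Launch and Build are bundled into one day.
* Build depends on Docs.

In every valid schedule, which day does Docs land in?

Mon

Docs's window is Mon–Tue.
Build is fixed at Tue, and Docs can't share a day with Build.
So Docs must be Mon.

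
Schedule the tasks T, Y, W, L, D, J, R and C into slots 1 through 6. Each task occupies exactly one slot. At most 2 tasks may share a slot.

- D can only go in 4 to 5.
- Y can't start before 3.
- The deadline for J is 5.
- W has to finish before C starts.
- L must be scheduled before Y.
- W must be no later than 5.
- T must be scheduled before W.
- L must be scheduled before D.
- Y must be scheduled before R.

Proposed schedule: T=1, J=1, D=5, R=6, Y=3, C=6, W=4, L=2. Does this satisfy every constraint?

Valid

L must be scheduled before Y — holds.
L must be scheduled before D — holds.
W has to finish before C starts — holds.
W must be no later than 5 — holds.
T must be scheduled before W — holds.
The deadline for J is 5 — holds.
D can only go in 4 to 5 — holds.
At most 2 tasks may share a slot — holds.
Y must be scheduled before R — holds.
Y can't start before 3 — holds.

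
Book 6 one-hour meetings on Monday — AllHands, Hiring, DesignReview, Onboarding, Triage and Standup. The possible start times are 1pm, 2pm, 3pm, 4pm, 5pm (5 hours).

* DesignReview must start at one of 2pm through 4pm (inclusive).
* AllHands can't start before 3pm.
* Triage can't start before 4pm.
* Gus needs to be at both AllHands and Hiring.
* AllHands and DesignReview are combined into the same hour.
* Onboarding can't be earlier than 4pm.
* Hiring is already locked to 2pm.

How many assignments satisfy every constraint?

40

Splitting on AllHands: it can be 3pm (20), 4pm (20). Listing each branch's schedules as (Hiring, DesignReview, Onboarding, Triage, Standup):
AllHands=3pm: (2pm,3pm,4pm,4pm,1pm) (2pm,3pm,4pm,4pm,2pm) (2pm,3pm,4pm,4pm,3pm) (2pm,3pm,4pm,4pm,4pm) (2pm,3pm,4pm,4pm,5pm) (2pm,3pm,4pm,5pm,1pm) (2pm,3pm,4pm,5pm,2pm) (2pm,3pm,4pm,5pm,3pm) (2pm,3pm,4pm,5pm,4pm) (2pm,3pm,4pm,5pm,5pm) (2pm,3pm,5pm,4pm,1pm) (2pm,3pm,5pm,4pm,2pm) (2pm,3pm,5pm,4pm,3pm) (2pm,3pm,5pm,4pm,4pm) (2pm,3pm,5pm,4pm,5pm) (2pm,3pm,5pm,5pm,1pm) (2pm,3pm,5pm,5pm,2pm) (2pm,3pm,5pm,5pm,3pm) (2pm,3pm,5pm,5pm,4pm) (2pm,3pm,5pm,5pm,5pm) — 20.
AllHands=4pm: (2pm,4pm,4pm,4pm,1pm) (2pm,4pm,4pm,4pm,2pm) (2pm,4pm,4pm,4pm,3pm) (2pm,4pm,4pm,4pm,4pm) (2pm,4pm,4pm,4pm,5pm) (2pm,4pm,4pm,5pm,1pm) (2pm,4pm,4pm,5pm,2pm) (2pm,4pm,4pm,5pm,3pm) (2pm,4pm,4pm,5pm,4pm) (2pm,4pm,4pm,5pm,5pm) (2pm,4pm,5pm,4pm,1pm) (2pm,4pm,5pm,4pm,2pm) (2pm,4pm,5pm,4pm,3pm) (2pm,4pm,5pm,4pm,4pm) (2pm,4pm,5pm,4pm,5pm) (2pm,4pm,5pm,5pm,1pm) (2pm,4pm,5pm,5pm,2pm) (2pm,4pm,5pm,5pm,3pm) (2pm,4pm,5pm,5pm,4pm) (2pm,4pm,5pm,5pm,5pm) — 20.
Summing: 20 + 20 = 40.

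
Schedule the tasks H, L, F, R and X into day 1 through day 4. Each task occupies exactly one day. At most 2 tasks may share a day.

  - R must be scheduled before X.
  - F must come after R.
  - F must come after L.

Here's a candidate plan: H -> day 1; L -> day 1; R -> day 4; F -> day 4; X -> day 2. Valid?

At most 2 tasks may share a day — holds.
R must be scheduled before X — violated.
F must come after R — violated.
F must come after L — holds.

No. R must be scheduled before X is not satisfied.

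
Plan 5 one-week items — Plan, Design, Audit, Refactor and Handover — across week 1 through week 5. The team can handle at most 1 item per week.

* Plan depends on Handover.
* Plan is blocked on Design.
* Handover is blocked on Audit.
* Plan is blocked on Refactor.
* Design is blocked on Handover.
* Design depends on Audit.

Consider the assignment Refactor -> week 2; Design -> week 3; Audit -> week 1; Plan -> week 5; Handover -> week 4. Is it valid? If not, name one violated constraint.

Plan is blocked on Design — holds.
Design depends on Audit — holds.
The team can handle at most 1 item per week — holds.
Plan is blocked on Refactor — holds.
Design is blocked on Handover — violated.
Plan depends on Handover — holds.
Handover is blocked on Audit — holds.

Invalid. Design is blocked on Handover.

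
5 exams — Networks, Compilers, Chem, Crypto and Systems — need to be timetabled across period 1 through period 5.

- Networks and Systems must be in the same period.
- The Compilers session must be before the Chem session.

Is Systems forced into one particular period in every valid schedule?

No

Systems can be period 1 (e.g. Networks in period 1; Chem in period 2; Systems in period 1; Compilers in period 1; Crypto in period 1) or period 2 (e.g. Systems -> period 2, Chem -> period 2, Compilers -> period 1, Networks -> period 2, Crypto -> period 1).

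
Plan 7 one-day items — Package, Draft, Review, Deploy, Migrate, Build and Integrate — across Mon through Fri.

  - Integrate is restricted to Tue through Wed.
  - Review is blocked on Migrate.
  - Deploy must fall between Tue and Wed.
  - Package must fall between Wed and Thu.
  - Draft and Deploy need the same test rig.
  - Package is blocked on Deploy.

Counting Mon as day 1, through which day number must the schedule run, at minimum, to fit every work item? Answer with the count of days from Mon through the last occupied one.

The precedence chain requires at least 2 distinct days.
Package can't be placed before Wed — that is day 3 counting from Mon — so the schedule must run through at least 3 days.
3 works (last occupied day: Wed): for example Build in Mon, Integrate in Tue, Review in Tue, Package in Wed, Draft in Mon, Migrate in Mon, Deploy in Tue.

3 days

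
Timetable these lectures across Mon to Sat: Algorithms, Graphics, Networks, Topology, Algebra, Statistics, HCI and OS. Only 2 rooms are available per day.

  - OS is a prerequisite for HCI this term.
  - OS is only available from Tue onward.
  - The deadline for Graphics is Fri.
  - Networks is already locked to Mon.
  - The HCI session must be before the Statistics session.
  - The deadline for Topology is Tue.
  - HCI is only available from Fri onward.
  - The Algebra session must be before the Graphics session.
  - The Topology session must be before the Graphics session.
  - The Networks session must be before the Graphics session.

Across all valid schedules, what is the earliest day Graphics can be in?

Precedence pushes Graphics to at least Tue; Graphics's own window allows nothing later than Fri.
Graphics at Wed is achievable: Algorithms -> Wed; HCI -> Fri; Statistics -> Sat; Topology -> Mon; Graphics -> Wed; Networks -> Mon; Algebra -> Tue; OS -> Tue.
Nothing earlier works — the capacity limit rule out every day before Wed.

Wed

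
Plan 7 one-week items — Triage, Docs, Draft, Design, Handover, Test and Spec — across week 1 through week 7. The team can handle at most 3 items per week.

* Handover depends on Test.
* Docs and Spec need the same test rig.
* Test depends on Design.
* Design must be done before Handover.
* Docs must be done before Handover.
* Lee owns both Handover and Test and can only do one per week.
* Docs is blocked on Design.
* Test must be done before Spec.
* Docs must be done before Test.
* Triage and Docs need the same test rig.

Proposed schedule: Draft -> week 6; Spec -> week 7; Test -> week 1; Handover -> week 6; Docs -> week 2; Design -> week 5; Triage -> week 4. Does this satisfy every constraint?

No — it violates: Test depends on Design

Docs must be done before Handover — holds.
The team can handle at most 3 items per week — holds.
Docs and Spec need the same test rig — holds.
Handover depends on Test — holds.
Triage and Docs need the same test rig — holds.
Lee owns both Handover and Test and can only do one per week — holds.
Docs must be done before Test — violated.
Design must be done before Handover — holds.
Test must be done before Spec — holds.
Test depends on Design — violated.
Docs is blocked on Design — violated.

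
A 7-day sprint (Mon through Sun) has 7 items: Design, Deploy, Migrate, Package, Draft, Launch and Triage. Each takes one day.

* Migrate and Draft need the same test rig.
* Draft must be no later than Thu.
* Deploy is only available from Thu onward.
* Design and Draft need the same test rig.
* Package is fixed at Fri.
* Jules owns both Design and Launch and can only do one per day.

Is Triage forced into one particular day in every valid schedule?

Triage can be Mon (e.g. Migrate=Tue, Launch=Mon, Draft=Mon, Package=Fri, Deploy=Thu, Design=Tue, Triage=Mon) or Tue (e.g. Triage=Tue; Package=Fri; Draft=Mon; Design=Tue; Launch=Mon; Migrate=Tue; Deploy=Thu).

No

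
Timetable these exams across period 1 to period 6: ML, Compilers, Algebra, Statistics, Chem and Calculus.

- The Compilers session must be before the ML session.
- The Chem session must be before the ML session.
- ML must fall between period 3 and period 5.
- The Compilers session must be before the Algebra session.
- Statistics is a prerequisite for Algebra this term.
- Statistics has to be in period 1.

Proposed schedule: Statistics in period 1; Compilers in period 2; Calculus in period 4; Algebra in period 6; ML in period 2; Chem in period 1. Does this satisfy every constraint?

Statistics is a prerequisite for Algebra this term — holds.
The Chem session must be before the ML session — holds.
The Compilers session must be before the Algebra session — holds.
Statistics has to be in period 1 — holds.
ML must fall between period 3 and period 5 — violated.
The Compilers session must be before the ML session — violated.

No. ML must fall between period 3 and period 5 is not satisfied.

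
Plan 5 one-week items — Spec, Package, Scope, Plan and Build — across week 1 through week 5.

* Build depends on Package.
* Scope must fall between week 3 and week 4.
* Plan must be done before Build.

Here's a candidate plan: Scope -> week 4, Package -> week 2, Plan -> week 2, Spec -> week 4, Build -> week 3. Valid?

Valid

Plan must be done before Build — holds.
Build depends on Package — holds.
Scope must fall between week 3 and week 4 — holds.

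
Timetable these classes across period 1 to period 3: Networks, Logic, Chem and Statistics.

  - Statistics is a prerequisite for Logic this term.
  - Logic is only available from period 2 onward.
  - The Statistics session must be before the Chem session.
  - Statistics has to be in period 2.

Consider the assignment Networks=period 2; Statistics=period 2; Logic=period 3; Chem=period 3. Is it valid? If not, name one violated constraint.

Statistics has to be in period 2 — holds.
Statistics is a prerequisite for Logic this term — holds.
Logic is only available from period 2 onward — holds.
The Statistics session must be before the Chem session — holds.

Yes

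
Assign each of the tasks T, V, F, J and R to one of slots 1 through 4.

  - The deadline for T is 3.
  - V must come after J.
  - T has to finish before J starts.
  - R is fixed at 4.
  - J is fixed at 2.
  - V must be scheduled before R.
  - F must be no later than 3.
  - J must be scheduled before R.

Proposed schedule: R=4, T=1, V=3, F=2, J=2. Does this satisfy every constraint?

Valid

R is fixed at 4 — holds.
V must be scheduled before R — holds.
The deadline for T is 3 — holds.
J must be scheduled before R — holds.
V must come after J — holds.
T has to finish before J starts — holds.
F must be no later than 3 — holds.
J is fixed at 2 — holds.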